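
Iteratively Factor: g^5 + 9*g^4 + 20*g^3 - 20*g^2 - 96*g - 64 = (g - 2)*(g^4 + 11*g^3 + 42*g^2 + 64*g + 32) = (g - 2)*(g + 4)*(g^3 + 7*g^2 + 14*g + 8) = (g - 2)*(g + 4)^2*(g^2 + 3*g + 2) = (g - 2)*(g + 1)*(g + 4)^2*(g + 2)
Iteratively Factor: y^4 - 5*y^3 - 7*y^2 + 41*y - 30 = (y - 2)*(y^3 - 3*y^2 - 13*y + 15) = (y - 2)*(y - 1)*(y^2 - 2*y - 15) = (y - 5)*(y - 2)*(y - 1)*(y + 3)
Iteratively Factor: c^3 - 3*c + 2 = (c - 1)*(c^2 + c - 2) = (c - 1)*(c + 2)*(c - 1)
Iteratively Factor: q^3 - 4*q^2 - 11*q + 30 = (q + 3)*(q^2 - 7*q + 10) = (q - 2)*(q + 3)*(q - 5)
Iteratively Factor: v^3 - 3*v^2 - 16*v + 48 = (v + 4)*(v^2 - 7*v + 12) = (v - 4)*(v + 4)*(v - 3)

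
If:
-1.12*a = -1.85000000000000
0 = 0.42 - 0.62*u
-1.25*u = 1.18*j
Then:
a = 1.65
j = -0.72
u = 0.68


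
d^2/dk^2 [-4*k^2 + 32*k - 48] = -8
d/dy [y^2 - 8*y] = 2*y - 8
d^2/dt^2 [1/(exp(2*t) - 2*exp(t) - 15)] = 2*((1 - 2*exp(t))*(-exp(2*t) + 2*exp(t) + 15) - 4*(1 - exp(t))^2*exp(t))*exp(t)/(-exp(2*t) + 2*exp(t) + 15)^3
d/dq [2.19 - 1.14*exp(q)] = -1.14*exp(q)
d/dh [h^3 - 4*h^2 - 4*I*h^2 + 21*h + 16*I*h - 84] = 3*h^2 - 8*h - 8*I*h + 21 + 16*I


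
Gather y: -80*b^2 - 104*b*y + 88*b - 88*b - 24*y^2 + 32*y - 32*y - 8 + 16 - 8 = -80*b^2 - 104*b*y - 24*y^2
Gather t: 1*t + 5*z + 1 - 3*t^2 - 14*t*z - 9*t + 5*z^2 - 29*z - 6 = -3*t^2 + t*(-14*z - 8) + 5*z^2 - 24*z - 5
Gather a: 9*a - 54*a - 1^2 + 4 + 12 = 15 - 45*a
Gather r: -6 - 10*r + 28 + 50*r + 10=40*r + 32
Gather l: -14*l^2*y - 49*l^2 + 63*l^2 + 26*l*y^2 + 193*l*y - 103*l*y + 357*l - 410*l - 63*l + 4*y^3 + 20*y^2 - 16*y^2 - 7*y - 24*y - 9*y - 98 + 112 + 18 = l^2*(14 - 14*y) + l*(26*y^2 + 90*y - 116) + 4*y^3 + 4*y^2 - 40*y + 32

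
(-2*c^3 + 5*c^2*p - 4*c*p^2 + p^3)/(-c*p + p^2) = 2*c^2/p - 3*c + p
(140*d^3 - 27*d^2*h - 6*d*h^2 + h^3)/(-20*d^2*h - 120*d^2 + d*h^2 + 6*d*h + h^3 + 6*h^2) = (-7*d + h)/(h + 6)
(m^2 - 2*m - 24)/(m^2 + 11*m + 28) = (m - 6)/(m + 7)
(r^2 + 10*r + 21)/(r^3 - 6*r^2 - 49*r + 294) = (r + 3)/(r^2 - 13*r + 42)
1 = 1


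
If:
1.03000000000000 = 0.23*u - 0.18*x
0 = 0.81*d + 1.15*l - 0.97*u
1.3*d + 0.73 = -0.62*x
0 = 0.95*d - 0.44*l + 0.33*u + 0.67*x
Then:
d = -12.08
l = 28.22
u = 23.37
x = 24.15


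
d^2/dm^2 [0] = 0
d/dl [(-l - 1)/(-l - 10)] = 9/(l + 10)^2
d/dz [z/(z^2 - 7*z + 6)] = (6 - z^2)/(z^4 - 14*z^3 + 61*z^2 - 84*z + 36)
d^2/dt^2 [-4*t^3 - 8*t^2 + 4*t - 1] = -24*t - 16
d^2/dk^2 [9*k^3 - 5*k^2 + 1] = 54*k - 10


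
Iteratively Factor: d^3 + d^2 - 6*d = (d + 3)*(d^2 - 2*d) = d*(d + 3)*(d - 2)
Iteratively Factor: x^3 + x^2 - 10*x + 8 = (x + 4)*(x^2 - 3*x + 2) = (x - 1)*(x + 4)*(x - 2)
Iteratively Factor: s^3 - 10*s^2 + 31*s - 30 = (s - 3)*(s^2 - 7*s + 10) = (s - 3)*(s - 2)*(s - 5)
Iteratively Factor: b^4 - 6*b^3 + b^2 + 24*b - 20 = (b + 2)*(b^3 - 8*b^2 + 17*b - 10) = (b - 2)*(b + 2)*(b^2 - 6*b + 5) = (b - 2)*(b - 1)*(b + 2)*(b - 5)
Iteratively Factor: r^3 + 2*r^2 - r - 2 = (r + 2)*(r^2 - 1) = (r + 1)*(r + 2)*(r - 1)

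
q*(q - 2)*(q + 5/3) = q^3 - q^2/3 - 10*q/3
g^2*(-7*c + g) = -7*c*g^2 + g^3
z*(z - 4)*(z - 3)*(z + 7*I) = z^4 - 7*z^3 + 7*I*z^3 + 12*z^2 - 49*I*z^2 + 84*I*z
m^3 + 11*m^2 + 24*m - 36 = (m - 1)*(m + 6)^2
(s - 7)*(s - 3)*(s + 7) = s^3 - 3*s^2 - 49*s + 147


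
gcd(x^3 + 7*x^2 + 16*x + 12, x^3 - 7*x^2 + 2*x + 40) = x + 2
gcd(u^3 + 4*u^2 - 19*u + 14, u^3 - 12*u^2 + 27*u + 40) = 1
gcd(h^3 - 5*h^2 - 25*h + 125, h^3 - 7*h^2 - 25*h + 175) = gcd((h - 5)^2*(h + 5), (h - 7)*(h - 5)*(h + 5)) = h^2 - 25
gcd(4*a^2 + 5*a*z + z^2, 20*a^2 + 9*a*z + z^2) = 4*a + z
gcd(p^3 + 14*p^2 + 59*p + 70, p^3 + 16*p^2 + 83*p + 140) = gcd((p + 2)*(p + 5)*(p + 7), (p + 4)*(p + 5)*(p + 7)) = p^2 + 12*p + 35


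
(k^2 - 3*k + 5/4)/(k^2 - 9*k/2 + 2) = (k - 5/2)/(k - 4)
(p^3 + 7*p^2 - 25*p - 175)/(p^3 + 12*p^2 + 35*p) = (p - 5)/p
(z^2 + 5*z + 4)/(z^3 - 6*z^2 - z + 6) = (z + 4)/(z^2 - 7*z + 6)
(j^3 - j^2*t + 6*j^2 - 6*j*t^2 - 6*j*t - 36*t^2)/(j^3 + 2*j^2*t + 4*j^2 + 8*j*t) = (j^2 - 3*j*t + 6*j - 18*t)/(j*(j + 4))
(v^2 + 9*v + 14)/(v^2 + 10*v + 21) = (v + 2)/(v + 3)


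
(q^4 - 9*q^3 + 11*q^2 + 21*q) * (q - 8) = q^5 - 17*q^4 + 83*q^3 - 67*q^2 - 168*q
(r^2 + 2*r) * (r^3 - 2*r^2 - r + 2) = r^5 - 5*r^3 + 4*r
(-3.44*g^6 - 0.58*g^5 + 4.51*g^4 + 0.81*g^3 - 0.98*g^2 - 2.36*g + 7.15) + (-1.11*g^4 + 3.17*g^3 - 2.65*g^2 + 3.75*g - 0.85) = -3.44*g^6 - 0.58*g^5 + 3.4*g^4 + 3.98*g^3 - 3.63*g^2 + 1.39*g + 6.3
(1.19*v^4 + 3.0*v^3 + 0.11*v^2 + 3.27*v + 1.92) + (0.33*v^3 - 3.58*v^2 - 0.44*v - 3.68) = 1.19*v^4 + 3.33*v^3 - 3.47*v^2 + 2.83*v - 1.76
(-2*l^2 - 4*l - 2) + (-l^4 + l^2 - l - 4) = -l^4 - l^2 - 5*l - 6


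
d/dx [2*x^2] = 4*x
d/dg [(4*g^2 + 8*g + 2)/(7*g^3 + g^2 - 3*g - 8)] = 2*(-14*g^4 - 56*g^3 - 31*g^2 - 34*g - 29)/(49*g^6 + 14*g^5 - 41*g^4 - 118*g^3 - 7*g^2 + 48*g + 64)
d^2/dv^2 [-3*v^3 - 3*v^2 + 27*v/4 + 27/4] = -18*v - 6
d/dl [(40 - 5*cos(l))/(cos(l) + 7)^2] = 5*(23 - cos(l))*sin(l)/(cos(l) + 7)^3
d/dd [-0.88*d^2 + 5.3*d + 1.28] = 5.3 - 1.76*d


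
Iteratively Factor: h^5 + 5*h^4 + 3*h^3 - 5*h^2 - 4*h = (h + 4)*(h^4 + h^3 - h^2 - h) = (h + 1)*(h + 4)*(h^3 - h) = h*(h + 1)*(h + 4)*(h^2 - 1) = h*(h - 1)*(h + 1)*(h + 4)*(h + 1)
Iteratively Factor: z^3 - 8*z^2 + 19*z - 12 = (z - 3)*(z^2 - 5*z + 4) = (z - 4)*(z - 3)*(z - 1)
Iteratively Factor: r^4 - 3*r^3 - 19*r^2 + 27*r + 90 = (r - 3)*(r^3 - 19*r - 30) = (r - 3)*(r + 2)*(r^2 - 2*r - 15) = (r - 5)*(r - 3)*(r + 2)*(r + 3)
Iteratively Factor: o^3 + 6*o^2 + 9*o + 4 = (o + 1)*(o^2 + 5*o + 4) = (o + 1)*(o + 4)*(o + 1)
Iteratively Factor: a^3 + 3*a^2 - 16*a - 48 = (a + 4)*(a^2 - a - 12) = (a + 3)*(a + 4)*(a - 4)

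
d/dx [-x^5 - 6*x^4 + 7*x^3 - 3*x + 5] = -5*x^4 - 24*x^3 + 21*x^2 - 3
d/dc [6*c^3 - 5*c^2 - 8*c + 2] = 18*c^2 - 10*c - 8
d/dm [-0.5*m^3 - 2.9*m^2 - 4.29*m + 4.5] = -1.5*m^2 - 5.8*m - 4.29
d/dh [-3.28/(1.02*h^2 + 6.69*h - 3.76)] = (6.6912*h + 21.9432)/(1.02*h^2 + 6.69*h - 3.76)^2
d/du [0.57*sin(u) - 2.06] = 0.57*cos(u)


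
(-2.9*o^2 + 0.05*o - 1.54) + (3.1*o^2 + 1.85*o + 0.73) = 0.2*o^2 + 1.9*o - 0.81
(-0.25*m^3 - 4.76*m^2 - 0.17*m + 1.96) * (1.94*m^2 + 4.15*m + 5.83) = -0.485*m^5 - 10.2719*m^4 - 21.5413*m^3 - 24.6539*m^2 + 7.1429*m + 11.4268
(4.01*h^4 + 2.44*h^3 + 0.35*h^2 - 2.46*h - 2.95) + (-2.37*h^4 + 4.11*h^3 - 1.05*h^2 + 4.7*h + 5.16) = 1.64*h^4 + 6.55*h^3 - 0.7*h^2 + 2.24*h + 2.21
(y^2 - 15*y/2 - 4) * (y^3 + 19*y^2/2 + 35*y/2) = y^5 + 2*y^4 - 231*y^3/4 - 677*y^2/4 - 70*y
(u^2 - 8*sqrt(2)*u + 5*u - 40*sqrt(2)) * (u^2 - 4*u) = u^4 - 8*sqrt(2)*u^3 + u^3 - 20*u^2 - 8*sqrt(2)*u^2 + 160*sqrt(2)*u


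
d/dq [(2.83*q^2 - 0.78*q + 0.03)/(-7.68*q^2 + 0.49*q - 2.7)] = (-4.6037*q^2 - 14.8212*q + 2.0913)/(58.9824*q^4 - 7.5264*q^3 + 41.7121*q^2 - 2.646*q + 7.29)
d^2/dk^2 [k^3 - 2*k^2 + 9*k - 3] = 6*k - 4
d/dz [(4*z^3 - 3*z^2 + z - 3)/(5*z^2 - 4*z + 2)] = (20*z^4 - 32*z^3 + 31*z^2 + 18*z - 10)/(25*z^4 - 40*z^3 + 36*z^2 - 16*z + 4)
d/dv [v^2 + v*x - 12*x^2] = 2*v + x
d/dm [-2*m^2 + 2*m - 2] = 2 - 4*m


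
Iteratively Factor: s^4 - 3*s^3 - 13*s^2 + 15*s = (s - 1)*(s^3 - 2*s^2 - 15*s) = (s - 5)*(s - 1)*(s^2 + 3*s) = s*(s - 5)*(s - 1)*(s + 3)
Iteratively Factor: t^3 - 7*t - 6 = (t - 3)*(t^2 + 3*t + 2) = (t - 3)*(t + 2)*(t + 1)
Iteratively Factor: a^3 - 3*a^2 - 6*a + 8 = (a - 1)*(a^2 - 2*a - 8) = (a - 1)*(a + 2)*(a - 4)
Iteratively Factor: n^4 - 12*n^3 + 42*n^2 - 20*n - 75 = (n - 3)*(n^3 - 9*n^2 + 15*n + 25) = (n - 5)*(n - 3)*(n^2 - 4*n - 5) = (n - 5)^2*(n - 3)*(n + 1)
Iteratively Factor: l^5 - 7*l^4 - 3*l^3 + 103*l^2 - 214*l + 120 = (l - 2)*(l^4 - 5*l^3 - 13*l^2 + 77*l - 60) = (l - 3)*(l - 2)*(l^3 - 2*l^2 - 19*l + 20) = (l - 3)*(l - 2)*(l - 1)*(l^2 - l - 20) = (l - 3)*(l - 2)*(l - 1)*(l + 4)*(l - 5)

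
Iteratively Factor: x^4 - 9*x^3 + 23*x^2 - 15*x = (x - 5)*(x^3 - 4*x^2 + 3*x) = (x - 5)*(x - 1)*(x^2 - 3*x) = (x - 5)*(x - 3)*(x - 1)*(x)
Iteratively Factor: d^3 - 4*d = (d + 2)*(d^2 - 2*d) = d*(d + 2)*(d - 2)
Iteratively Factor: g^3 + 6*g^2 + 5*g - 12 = (g + 3)*(g^2 + 3*g - 4) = (g + 3)*(g + 4)*(g - 1)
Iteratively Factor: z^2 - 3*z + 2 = (z - 1)*(z - 2)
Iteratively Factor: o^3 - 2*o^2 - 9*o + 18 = (o - 3)*(o^2 + o - 6) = (o - 3)*(o + 3)*(o - 2)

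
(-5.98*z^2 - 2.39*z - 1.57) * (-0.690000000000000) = 4.1262*z^2 + 1.6491*z + 1.0833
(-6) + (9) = 3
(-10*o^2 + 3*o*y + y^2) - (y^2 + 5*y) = -10*o^2 + 3*o*y - 5*y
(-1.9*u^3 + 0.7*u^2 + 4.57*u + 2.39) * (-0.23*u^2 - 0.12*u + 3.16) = 0.437*u^5 + 0.067*u^4 - 7.1391*u^3 + 1.1139*u^2 + 14.1544*u + 7.5524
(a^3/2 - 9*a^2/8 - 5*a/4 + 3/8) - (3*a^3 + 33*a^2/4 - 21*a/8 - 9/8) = -5*a^3/2 - 75*a^2/8 + 11*a/8 + 3/2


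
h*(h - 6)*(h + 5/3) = h^3 - 13*h^2/3 - 10*h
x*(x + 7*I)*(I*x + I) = I*x^3 - 7*x^2 + I*x^2 - 7*x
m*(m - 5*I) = m^2 - 5*I*m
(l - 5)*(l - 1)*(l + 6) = l^3 - 31*l + 30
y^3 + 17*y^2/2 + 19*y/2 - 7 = (y - 1/2)*(y + 2)*(y + 7)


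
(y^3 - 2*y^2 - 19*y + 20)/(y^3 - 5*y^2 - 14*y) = (-y^3 + 2*y^2 + 19*y - 20)/(y*(-y^2 + 5*y + 14))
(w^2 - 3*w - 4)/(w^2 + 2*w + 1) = (w - 4)/(w + 1)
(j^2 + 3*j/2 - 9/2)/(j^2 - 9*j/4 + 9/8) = 4*(j + 3)/(4*j - 3)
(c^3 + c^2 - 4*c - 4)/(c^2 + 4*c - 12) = (c^2 + 3*c + 2)/(c + 6)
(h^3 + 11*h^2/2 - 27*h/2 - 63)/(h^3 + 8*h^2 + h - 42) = (h^2 + 5*h/2 - 21)/(h^2 + 5*h - 14)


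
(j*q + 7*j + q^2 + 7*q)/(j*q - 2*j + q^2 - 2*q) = (q + 7)/(q - 2)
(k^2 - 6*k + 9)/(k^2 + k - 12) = (k - 3)/(k + 4)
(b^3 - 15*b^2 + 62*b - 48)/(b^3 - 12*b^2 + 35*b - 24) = (b - 6)/(b - 3)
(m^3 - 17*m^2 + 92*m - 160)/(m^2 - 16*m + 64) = (m^2 - 9*m + 20)/(m - 8)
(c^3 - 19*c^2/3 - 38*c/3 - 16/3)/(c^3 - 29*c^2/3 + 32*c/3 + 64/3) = (3*c + 2)/(3*c - 8)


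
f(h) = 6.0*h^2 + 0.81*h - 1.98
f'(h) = 12.0*h + 0.81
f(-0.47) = -1.04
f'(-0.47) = -4.83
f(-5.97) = 207.03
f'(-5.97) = -70.83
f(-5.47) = 173.11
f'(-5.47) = -64.83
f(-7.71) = 348.44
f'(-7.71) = -91.71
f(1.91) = 21.46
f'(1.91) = 23.73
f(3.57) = 77.38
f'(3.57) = 43.65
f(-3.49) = 68.27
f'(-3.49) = -41.07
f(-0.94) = 2.56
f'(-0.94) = -10.47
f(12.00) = 871.74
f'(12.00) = 144.81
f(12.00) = 871.74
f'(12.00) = 144.81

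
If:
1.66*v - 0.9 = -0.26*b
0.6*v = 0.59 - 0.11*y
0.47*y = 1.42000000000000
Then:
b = 0.72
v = 0.43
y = 3.02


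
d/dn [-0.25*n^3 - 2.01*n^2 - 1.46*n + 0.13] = -0.75*n^2 - 4.02*n - 1.46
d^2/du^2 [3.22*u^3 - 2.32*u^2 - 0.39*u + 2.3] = 19.32*u - 4.64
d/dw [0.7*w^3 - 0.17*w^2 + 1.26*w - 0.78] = 2.1*w^2 - 0.34*w + 1.26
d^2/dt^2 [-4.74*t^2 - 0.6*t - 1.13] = -9.48000000000000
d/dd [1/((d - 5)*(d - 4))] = (9 - 2*d)/(d^4 - 18*d^3 + 121*d^2 - 360*d + 400)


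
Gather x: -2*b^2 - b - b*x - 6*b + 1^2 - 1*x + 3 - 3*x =-2*b^2 - 7*b + x*(-b - 4) + 4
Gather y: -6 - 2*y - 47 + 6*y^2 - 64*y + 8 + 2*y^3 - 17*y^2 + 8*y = 2*y^3 - 11*y^2 - 58*y - 45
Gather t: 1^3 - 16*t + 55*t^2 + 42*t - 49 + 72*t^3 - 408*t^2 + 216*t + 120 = 72*t^3 - 353*t^2 + 242*t + 72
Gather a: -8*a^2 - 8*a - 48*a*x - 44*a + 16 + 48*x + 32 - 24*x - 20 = -8*a^2 + a*(-48*x - 52) + 24*x + 28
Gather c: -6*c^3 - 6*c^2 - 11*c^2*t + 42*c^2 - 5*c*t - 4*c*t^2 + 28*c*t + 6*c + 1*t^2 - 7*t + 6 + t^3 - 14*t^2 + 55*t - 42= -6*c^3 + c^2*(36 - 11*t) + c*(-4*t^2 + 23*t + 6) + t^3 - 13*t^2 + 48*t - 36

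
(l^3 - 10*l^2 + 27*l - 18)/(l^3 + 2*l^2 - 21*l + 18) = (l - 6)/(l + 6)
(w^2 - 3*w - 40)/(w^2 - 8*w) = (w + 5)/w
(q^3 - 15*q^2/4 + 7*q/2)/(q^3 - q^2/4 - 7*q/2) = (4*q - 7)/(4*q + 7)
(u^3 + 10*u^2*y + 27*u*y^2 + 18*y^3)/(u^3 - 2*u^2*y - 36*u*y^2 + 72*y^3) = (u^2 + 4*u*y + 3*y^2)/(u^2 - 8*u*y + 12*y^2)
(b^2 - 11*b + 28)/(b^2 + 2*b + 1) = (b^2 - 11*b + 28)/(b^2 + 2*b + 1)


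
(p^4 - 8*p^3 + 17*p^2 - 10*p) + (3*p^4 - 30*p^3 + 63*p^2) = 4*p^4 - 38*p^3 + 80*p^2 - 10*p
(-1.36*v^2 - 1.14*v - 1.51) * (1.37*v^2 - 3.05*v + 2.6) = -1.8632*v^4 + 2.5862*v^3 - 2.1277*v^2 + 1.6415*v - 3.926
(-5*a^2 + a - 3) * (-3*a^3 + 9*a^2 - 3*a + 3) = 15*a^5 - 48*a^4 + 33*a^3 - 45*a^2 + 12*a - 9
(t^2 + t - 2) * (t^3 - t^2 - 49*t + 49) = t^5 - 52*t^3 + 2*t^2 + 147*t - 98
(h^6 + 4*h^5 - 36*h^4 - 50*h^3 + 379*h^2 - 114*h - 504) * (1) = h^6 + 4*h^5 - 36*h^4 - 50*h^3 + 379*h^2 - 114*h - 504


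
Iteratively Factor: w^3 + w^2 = (w + 1)*(w^2) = w*(w + 1)*(w)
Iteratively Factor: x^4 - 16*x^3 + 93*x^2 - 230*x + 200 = (x - 4)*(x^3 - 12*x^2 + 45*x - 50) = (x - 5)*(x - 4)*(x^2 - 7*x + 10) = (x - 5)^2*(x - 4)*(x - 2)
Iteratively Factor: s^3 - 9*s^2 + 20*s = (s - 5)*(s^2 - 4*s) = s*(s - 5)*(s - 4)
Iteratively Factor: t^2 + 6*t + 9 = (t + 3)*(t + 3)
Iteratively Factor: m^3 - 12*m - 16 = (m + 2)*(m^2 - 2*m - 8) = (m - 4)*(m + 2)*(m + 2)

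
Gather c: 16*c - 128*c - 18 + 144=126 - 112*c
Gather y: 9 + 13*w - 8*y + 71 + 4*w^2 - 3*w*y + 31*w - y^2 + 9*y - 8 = 4*w^2 + 44*w - y^2 + y*(1 - 3*w) + 72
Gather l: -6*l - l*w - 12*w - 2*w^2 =l*(-w - 6) - 2*w^2 - 12*w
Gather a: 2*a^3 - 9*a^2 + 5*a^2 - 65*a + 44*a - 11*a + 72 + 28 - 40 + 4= 2*a^3 - 4*a^2 - 32*a + 64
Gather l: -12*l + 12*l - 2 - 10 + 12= 0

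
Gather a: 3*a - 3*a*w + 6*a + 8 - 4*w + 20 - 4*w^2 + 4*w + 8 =a*(9 - 3*w) - 4*w^2 + 36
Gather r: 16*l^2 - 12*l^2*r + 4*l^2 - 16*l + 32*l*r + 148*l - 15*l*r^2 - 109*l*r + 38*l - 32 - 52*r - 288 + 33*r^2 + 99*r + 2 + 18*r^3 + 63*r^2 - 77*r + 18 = 20*l^2 + 170*l + 18*r^3 + r^2*(96 - 15*l) + r*(-12*l^2 - 77*l - 30) - 300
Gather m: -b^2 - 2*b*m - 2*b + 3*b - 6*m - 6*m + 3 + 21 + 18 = -b^2 + b + m*(-2*b - 12) + 42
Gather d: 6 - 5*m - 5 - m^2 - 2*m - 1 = -m^2 - 7*m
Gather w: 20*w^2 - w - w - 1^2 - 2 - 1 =20*w^2 - 2*w - 4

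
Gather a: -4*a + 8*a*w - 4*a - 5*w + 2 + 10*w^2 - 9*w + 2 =a*(8*w - 8) + 10*w^2 - 14*w + 4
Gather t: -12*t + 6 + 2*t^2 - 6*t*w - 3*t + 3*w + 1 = 2*t^2 + t*(-6*w - 15) + 3*w + 7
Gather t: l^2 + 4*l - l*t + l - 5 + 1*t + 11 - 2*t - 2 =l^2 + 5*l + t*(-l - 1) + 4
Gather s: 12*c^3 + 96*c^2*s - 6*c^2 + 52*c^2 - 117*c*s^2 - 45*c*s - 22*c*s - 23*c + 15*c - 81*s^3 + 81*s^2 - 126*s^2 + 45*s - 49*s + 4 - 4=12*c^3 + 46*c^2 - 8*c - 81*s^3 + s^2*(-117*c - 45) + s*(96*c^2 - 67*c - 4)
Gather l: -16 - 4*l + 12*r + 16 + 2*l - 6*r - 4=-2*l + 6*r - 4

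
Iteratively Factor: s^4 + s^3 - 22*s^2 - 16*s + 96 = (s - 2)*(s^3 + 3*s^2 - 16*s - 48) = (s - 2)*(s + 3)*(s^2 - 16) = (s - 2)*(s + 3)*(s + 4)*(s - 4)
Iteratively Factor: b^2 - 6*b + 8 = (b - 2)*(b - 4)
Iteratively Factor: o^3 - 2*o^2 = (o)*(o^2 - 2*o) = o^2*(o - 2)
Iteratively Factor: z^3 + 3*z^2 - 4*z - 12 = (z - 2)*(z^2 + 5*z + 6) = (z - 2)*(z + 3)*(z + 2)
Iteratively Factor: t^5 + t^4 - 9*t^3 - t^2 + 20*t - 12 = (t - 1)*(t^4 + 2*t^3 - 7*t^2 - 8*t + 12) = (t - 1)*(t + 3)*(t^3 - t^2 - 4*t + 4) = (t - 1)^2*(t + 3)*(t^2 - 4) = (t - 1)^2*(t + 2)*(t + 3)*(t - 2)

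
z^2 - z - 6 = (z - 3)*(z + 2)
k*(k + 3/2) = k^2 + 3*k/2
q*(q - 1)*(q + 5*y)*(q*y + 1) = q^4*y + 5*q^3*y^2 - q^3*y + q^3 - 5*q^2*y^2 + 5*q^2*y - q^2 - 5*q*y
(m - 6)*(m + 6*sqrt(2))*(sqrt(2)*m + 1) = sqrt(2)*m^3 - 6*sqrt(2)*m^2 + 13*m^2 - 78*m + 6*sqrt(2)*m - 36*sqrt(2)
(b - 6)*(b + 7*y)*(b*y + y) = b^3*y + 7*b^2*y^2 - 5*b^2*y - 35*b*y^2 - 6*b*y - 42*y^2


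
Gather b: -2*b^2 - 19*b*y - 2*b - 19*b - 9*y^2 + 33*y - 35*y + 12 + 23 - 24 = -2*b^2 + b*(-19*y - 21) - 9*y^2 - 2*y + 11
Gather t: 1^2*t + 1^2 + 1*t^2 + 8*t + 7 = t^2 + 9*t + 8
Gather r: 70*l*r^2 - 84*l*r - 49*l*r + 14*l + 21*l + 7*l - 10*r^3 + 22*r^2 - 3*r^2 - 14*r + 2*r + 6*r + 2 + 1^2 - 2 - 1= 42*l - 10*r^3 + r^2*(70*l + 19) + r*(-133*l - 6)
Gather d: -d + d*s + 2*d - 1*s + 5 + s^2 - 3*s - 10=d*(s + 1) + s^2 - 4*s - 5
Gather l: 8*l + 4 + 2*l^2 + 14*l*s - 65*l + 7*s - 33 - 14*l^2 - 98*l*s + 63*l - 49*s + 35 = -12*l^2 + l*(6 - 84*s) - 42*s + 6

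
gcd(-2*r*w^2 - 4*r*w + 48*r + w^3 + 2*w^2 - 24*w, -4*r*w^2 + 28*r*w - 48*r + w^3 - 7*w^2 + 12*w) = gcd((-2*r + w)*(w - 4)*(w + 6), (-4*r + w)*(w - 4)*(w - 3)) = w - 4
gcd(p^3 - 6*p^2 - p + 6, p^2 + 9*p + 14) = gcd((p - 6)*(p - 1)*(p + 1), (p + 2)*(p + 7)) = 1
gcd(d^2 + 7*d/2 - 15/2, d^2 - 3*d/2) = d - 3/2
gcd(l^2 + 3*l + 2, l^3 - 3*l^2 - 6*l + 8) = l + 2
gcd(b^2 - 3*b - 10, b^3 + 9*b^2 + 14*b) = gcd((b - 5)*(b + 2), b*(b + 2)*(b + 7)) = b + 2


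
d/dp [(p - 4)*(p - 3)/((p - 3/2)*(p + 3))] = 2*(17*p^2 - 66*p + 27)/(4*p^4 + 12*p^3 - 27*p^2 - 54*p + 81)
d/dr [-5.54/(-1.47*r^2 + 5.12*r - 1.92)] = (28.3648 - 16.2876*r)/(1.47*r^2 - 5.12*r + 1.92)^2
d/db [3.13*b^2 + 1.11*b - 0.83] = 6.26*b + 1.11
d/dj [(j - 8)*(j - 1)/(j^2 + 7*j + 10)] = 2*(8*j^2 + 2*j - 73)/(j^4 + 14*j^3 + 69*j^2 + 140*j + 100)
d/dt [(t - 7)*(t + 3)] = 2*t - 4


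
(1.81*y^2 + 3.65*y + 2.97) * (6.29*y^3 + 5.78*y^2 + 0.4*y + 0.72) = 11.3849*y^5 + 33.4203*y^4 + 40.5023*y^3 + 19.9298*y^2 + 3.816*y + 2.1384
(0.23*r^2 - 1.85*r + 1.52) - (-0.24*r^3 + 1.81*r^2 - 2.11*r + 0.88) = 0.24*r^3 - 1.58*r^2 + 0.26*r + 0.64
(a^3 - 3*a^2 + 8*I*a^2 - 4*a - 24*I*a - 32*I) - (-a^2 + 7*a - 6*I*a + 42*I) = a^3 - 2*a^2 + 8*I*a^2 - 11*a - 18*I*a - 74*I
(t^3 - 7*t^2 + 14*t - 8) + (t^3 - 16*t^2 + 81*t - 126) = 2*t^3 - 23*t^2 + 95*t - 134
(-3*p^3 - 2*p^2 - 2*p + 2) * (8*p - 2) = -24*p^4 - 10*p^3 - 12*p^2 + 20*p - 4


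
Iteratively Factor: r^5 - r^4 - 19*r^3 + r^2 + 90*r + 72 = (r - 4)*(r^4 + 3*r^3 - 7*r^2 - 27*r - 18) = (r - 4)*(r + 1)*(r^3 + 2*r^2 - 9*r - 18) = (r - 4)*(r - 3)*(r + 1)*(r^2 + 5*r + 6) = (r - 4)*(r - 3)*(r + 1)*(r + 3)*(r + 2)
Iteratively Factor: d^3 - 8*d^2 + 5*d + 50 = (d + 2)*(d^2 - 10*d + 25) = (d - 5)*(d + 2)*(d - 5)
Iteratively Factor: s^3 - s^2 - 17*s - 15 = (s - 5)*(s^2 + 4*s + 3) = (s - 5)*(s + 1)*(s + 3)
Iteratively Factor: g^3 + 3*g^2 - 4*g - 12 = (g + 3)*(g^2 - 4) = (g + 2)*(g + 3)*(g - 2)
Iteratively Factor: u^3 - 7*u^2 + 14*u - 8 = (u - 1)*(u^2 - 6*u + 8) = (u - 2)*(u - 1)*(u - 4)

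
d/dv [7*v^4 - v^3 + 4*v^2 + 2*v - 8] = 28*v^3 - 3*v^2 + 8*v + 2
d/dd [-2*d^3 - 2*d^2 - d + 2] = -6*d^2 - 4*d - 1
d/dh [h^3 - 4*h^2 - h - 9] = 3*h^2 - 8*h - 1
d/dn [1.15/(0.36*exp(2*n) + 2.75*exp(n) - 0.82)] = (-0.828*exp(n) - 3.1625)*exp(n)/(0.36*exp(2*n) + 2.75*exp(n) - 0.82)^2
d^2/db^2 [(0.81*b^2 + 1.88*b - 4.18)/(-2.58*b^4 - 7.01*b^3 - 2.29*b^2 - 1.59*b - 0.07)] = (-32.350104*b^8 - 238.065372*b^7 - 57.581502*b^6 + 1686.88788*b^5 + 2832.276426*b^4 + 1182.651184*b^3 + 413.851554*b^2 + 80.820216*b + 20.205358)/(17.173512*b^12 + 139.984092*b^11 + 426.073842*b^10 + 624.722021*b^9 + 552.118197*b^8 + 408.641964*b^7 + 197.522014*b^6 + 86.645442*b^5 + 23.188512*b^4 + 5.651988*b^3 + 0.564564*b^2 + 0.023373*b + 0.000343)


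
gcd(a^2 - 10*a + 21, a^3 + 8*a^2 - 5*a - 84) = a - 3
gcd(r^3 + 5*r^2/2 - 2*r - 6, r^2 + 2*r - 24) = 1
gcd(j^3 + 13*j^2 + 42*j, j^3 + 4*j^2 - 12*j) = j^2 + 6*j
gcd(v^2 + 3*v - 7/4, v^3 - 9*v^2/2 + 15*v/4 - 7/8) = v - 1/2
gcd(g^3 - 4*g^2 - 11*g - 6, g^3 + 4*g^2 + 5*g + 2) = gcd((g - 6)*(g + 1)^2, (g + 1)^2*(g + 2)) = g^2 + 2*g + 1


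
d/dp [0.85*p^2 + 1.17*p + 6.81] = 1.7*p + 1.17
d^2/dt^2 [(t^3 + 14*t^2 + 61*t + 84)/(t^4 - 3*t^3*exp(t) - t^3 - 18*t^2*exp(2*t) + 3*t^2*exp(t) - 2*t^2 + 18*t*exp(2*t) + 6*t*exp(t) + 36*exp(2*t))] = ((6*t + 28)*(t^4 - 3*t^3*exp(t) - t^3 - 18*t^2*exp(2*t) + 3*t^2*exp(t) - 2*t^2 + 18*t*exp(2*t) + 6*t*exp(t) + 36*exp(2*t))^2 + (2*(3*t^2 + 28*t + 61)*(3*t^3*exp(t) - 4*t^3 + 36*t^2*exp(2*t) + 6*t^2*exp(t) + 3*t^2 - 12*t*exp(t) + 4*t - 90*exp(2*t) - 6*exp(t)) + (t^3 + 14*t^2 + 61*t + 84)*(3*t^3*exp(t) + 72*t^2*exp(2*t) + 15*t^2*exp(t) - 12*t^2 + 72*t*exp(2*t) + 6*t - 180*exp(2*t) - 18*exp(t) + 4))*(t^4 - 3*t^3*exp(t) - t^3 - 18*t^2*exp(2*t) + 3*t^2*exp(t) - 2*t^2 + 18*t*exp(2*t) + 6*t*exp(t) + 36*exp(2*t)) + (2*t^3 + 28*t^2 + 122*t + 168)*(3*t^3*exp(t) - 4*t^3 + 36*t^2*exp(2*t) + 6*t^2*exp(t) + 3*t^2 - 12*t*exp(t) + 4*t - 90*exp(2*t) - 6*exp(t))^2)/(t^4 - 3*t^3*exp(t) - t^3 - 18*t^2*exp(2*t) + 3*t^2*exp(t) - 2*t^2 + 18*t*exp(2*t) + 6*t*exp(t) + 36*exp(2*t))^3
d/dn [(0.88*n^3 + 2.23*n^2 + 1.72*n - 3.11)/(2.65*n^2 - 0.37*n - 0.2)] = (2.332*n^4 - 0.651200000000001*n^3 - 5.9111*n^2 + 15.591*n - 1.4947)/(7.0225*n^4 - 1.961*n^3 - 0.9231*n^2 + 0.148*n + 0.04)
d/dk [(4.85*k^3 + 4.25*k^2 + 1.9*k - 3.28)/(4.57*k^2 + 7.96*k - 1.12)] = (22.1645*k^4 + 77.212*k^3 + 8.85099999999999*k^2 + 20.4592*k + 23.9808)/(20.8849*k^4 + 72.7544*k^3 + 53.1248*k^2 - 17.8304*k + 1.2544)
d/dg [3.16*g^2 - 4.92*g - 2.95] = 6.32*g - 4.92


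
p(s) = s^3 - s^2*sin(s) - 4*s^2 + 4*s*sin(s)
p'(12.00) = 265.72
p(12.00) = 1203.51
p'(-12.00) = 381.00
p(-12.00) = -2407.02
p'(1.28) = -2.95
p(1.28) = -1.12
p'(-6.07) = 102.77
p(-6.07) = -383.96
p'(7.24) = 77.25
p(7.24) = 150.66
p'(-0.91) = 2.43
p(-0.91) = -0.54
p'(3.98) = 18.57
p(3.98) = -0.38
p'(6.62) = 59.09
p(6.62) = 109.09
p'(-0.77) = 1.45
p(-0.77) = -0.27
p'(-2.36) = 40.10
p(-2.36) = -24.85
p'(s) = -s^2*cos(s) + 3*s^2 - 2*s*sin(s) + 4*s*cos(s) - 8*s + 4*sin(s)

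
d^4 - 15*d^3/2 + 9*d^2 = d^2*(d - 6)*(d - 3/2)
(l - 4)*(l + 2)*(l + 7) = l^3 + 5*l^2 - 22*l - 56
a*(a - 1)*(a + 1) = a^3 - a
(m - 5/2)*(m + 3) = m^2 + m/2 - 15/2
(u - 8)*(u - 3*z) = u^2 - 3*u*z - 8*u + 24*z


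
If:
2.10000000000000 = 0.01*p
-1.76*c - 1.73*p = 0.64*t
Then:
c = -0.363636363636364*t - 206.420454545455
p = 210.00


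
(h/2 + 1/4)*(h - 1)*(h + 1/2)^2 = h^4/2 + h^3/4 - 3*h^2/8 - 5*h/16 - 1/16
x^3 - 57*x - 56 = (x - 8)*(x + 1)*(x + 7)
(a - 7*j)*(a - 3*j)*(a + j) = a^3 - 9*a^2*j + 11*a*j^2 + 21*j^3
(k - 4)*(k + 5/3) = k^2 - 7*k/3 - 20/3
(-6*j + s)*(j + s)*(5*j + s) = -30*j^3 - 31*j^2*s + s^3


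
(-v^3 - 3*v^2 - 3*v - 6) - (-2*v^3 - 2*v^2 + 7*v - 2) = v^3 - v^2 - 10*v - 4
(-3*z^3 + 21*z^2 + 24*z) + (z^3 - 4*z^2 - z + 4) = -2*z^3 + 17*z^2 + 23*z + 4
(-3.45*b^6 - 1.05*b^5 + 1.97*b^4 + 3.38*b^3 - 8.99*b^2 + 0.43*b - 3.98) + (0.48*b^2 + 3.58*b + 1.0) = -3.45*b^6 - 1.05*b^5 + 1.97*b^4 + 3.38*b^3 - 8.51*b^2 + 4.01*b - 2.98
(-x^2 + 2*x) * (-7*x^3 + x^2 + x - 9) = 7*x^5 - 15*x^4 + x^3 + 11*x^2 - 18*x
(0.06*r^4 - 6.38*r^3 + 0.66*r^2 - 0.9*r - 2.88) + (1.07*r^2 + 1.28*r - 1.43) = 0.06*r^4 - 6.38*r^3 + 1.73*r^2 + 0.38*r - 4.31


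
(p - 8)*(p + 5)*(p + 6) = p^3 + 3*p^2 - 58*p - 240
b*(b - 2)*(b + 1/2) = b^3 - 3*b^2/2 - b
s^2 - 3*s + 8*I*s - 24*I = (s - 3)*(s + 8*I)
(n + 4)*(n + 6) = n^2 + 10*n + 24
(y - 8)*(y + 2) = y^2 - 6*y - 16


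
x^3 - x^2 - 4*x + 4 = (x - 2)*(x - 1)*(x + 2)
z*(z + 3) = z^2 + 3*z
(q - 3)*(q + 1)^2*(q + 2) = q^4 + q^3 - 7*q^2 - 13*q - 6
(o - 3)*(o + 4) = o^2 + o - 12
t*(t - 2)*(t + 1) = t^3 - t^2 - 2*t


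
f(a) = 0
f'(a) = 0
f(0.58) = 0.00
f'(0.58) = 0.00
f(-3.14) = 0.00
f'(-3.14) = 0.00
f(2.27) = 0.00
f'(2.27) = 0.00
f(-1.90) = 0.00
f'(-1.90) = 0.00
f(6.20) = 0.00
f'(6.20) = 0.00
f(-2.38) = 0.00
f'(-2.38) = 0.00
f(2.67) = 0.00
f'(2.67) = 0.00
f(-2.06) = 0.00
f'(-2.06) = 0.00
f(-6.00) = 0.00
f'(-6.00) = 0.00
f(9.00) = 0.00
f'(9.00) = 0.00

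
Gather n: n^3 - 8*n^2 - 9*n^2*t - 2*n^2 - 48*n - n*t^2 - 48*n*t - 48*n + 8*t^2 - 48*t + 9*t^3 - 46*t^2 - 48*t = n^3 + n^2*(-9*t - 10) + n*(-t^2 - 48*t - 96) + 9*t^3 - 38*t^2 - 96*t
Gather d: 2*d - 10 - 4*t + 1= 2*d - 4*t - 9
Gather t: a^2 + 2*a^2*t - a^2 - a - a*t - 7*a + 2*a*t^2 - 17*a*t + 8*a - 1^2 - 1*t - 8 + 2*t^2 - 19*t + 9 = t^2*(2*a + 2) + t*(2*a^2 - 18*a - 20)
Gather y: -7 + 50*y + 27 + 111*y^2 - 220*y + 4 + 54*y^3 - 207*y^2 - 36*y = 54*y^3 - 96*y^2 - 206*y + 24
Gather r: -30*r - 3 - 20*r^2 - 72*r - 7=-20*r^2 - 102*r - 10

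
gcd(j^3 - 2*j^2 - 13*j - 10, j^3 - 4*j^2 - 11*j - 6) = j + 1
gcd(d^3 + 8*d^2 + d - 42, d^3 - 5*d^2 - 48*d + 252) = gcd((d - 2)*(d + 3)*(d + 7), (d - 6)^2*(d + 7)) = d + 7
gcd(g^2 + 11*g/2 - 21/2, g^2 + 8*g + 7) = g + 7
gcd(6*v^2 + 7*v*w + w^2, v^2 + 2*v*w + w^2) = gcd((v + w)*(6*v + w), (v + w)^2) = v + w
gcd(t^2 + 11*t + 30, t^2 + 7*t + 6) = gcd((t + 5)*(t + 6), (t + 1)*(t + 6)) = t + 6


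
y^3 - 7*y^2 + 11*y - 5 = (y - 5)*(y - 1)^2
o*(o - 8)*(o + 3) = o^3 - 5*o^2 - 24*o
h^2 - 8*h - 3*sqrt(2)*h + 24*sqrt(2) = (h - 8)*(h - 3*sqrt(2))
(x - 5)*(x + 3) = x^2 - 2*x - 15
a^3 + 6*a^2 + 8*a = a*(a + 2)*(a + 4)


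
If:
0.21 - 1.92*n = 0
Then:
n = 0.11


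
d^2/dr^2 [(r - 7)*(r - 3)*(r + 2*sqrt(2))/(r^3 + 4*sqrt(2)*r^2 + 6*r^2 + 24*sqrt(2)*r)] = 2*(-16*r^6 - 2*sqrt(2)*r^6 - 132*sqrt(2)*r^5 + 63*r^5 - 390*r^4 + 864*sqrt(2)*r^4 + 2216*sqrt(2)*r^3 + 5652*r^3 + 8568*sqrt(2)*r^2 + 18144*r^2 + 24192*sqrt(2)*r + 36288*r + 48384*sqrt(2))/(r^3*(r^6 + 12*sqrt(2)*r^5 + 18*r^5 + 204*r^4 + 216*sqrt(2)*r^4 + 1944*r^3 + 1424*sqrt(2)*r^3 + 4896*sqrt(2)*r^2 + 10368*r^2 + 13824*sqrt(2)*r + 20736*r + 27648*sqrt(2)))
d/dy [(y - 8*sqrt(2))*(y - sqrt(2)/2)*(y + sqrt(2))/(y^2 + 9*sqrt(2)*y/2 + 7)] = (2*y^4 + 18*sqrt(2)*y^3 - 75*y^2 - 242*sqrt(2)*y - 270)/(2*y^4 + 18*sqrt(2)*y^3 + 109*y^2 + 126*sqrt(2)*y + 98)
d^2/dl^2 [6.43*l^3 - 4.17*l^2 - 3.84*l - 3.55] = 38.58*l - 8.34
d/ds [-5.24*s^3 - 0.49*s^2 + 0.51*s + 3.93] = -15.72*s^2 - 0.98*s + 0.51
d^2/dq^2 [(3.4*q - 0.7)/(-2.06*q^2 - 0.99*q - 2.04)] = (-(3.4*q - 0.7)*(4.12*q + 0.99)*(8.24*q + 1.98) + (42.024*q + 3.848)*(2.06*q^2 + 0.99*q + 2.04))/(2.06*q^2 + 0.99*q + 2.04)^3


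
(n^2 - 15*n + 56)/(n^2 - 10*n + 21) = (n - 8)/(n - 3)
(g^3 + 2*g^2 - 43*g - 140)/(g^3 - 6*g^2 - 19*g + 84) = (g + 5)/(g - 3)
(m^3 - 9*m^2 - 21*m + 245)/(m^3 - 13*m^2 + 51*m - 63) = (m^2 - 2*m - 35)/(m^2 - 6*m + 9)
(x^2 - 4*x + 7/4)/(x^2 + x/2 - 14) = (x - 1/2)/(x + 4)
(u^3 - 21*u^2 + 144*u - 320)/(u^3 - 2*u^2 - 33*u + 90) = (u^2 - 16*u + 64)/(u^2 + 3*u - 18)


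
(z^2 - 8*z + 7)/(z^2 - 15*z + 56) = (z - 1)/(z - 8)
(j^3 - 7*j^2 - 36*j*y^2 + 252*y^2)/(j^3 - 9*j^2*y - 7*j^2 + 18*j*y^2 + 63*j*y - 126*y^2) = (-j - 6*y)/(-j + 3*y)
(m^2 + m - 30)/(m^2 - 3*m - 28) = (-m^2 - m + 30)/(-m^2 + 3*m + 28)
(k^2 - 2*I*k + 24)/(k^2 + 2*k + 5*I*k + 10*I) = (k^2 - 2*I*k + 24)/(k^2 + k*(2 + 5*I) + 10*I)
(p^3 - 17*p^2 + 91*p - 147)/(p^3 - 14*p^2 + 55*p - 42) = (p^2 - 10*p + 21)/(p^2 - 7*p + 6)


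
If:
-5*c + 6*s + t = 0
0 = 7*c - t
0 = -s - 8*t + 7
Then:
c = 21/167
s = -7/167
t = 147/167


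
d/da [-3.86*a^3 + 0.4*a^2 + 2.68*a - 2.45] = -11.58*a^2 + 0.8*a + 2.68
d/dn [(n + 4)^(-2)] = -2/(n + 4)^3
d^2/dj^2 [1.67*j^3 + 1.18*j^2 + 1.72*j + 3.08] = 10.02*j + 2.36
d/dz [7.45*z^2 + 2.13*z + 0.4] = 14.9*z + 2.13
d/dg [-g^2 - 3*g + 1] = -2*g - 3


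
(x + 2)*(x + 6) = x^2 + 8*x + 12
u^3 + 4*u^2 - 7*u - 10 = (u - 2)*(u + 1)*(u + 5)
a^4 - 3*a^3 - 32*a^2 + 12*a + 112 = (a - 7)*(a - 2)*(a + 2)*(a + 4)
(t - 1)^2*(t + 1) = t^3 - t^2 - t + 1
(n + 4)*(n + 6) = n^2 + 10*n + 24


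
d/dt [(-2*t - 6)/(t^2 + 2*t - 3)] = 2/(t^2 - 2*t + 1)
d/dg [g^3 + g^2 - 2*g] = 3*g^2 + 2*g - 2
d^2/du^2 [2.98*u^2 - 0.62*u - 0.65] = 5.96000000000000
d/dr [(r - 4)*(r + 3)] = 2*r - 1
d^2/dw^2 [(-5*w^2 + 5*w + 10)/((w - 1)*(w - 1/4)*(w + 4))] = 80*(-8*w^6 + 24*w^5 + 48*w^4 + 402*w^3 + 153*w^2 - 741*w + 347)/(64*w^9 + 528*w^8 + 540*w^7 - 3493*w^6 - 1509*w^5 + 11541*w^4 - 11683*w^3 + 4860*w^2 - 912*w + 64)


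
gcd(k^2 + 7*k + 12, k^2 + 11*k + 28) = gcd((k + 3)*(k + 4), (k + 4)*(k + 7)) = k + 4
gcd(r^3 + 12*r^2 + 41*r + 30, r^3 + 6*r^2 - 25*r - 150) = r^2 + 11*r + 30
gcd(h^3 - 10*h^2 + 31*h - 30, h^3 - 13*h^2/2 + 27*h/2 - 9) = h^2 - 5*h + 6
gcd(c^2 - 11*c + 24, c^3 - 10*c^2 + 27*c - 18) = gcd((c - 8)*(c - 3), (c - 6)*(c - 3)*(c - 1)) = c - 3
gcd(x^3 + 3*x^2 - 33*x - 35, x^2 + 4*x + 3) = x + 1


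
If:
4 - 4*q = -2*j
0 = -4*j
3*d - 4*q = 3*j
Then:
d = 4/3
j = 0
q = 1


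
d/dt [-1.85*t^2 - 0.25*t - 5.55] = -3.7*t - 0.25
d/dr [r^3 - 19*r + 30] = 3*r^2 - 19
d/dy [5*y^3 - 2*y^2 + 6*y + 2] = 15*y^2 - 4*y + 6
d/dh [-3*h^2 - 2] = -6*h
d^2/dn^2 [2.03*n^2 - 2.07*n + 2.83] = 4.06000000000000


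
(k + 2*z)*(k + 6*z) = k^2 + 8*k*z + 12*z^2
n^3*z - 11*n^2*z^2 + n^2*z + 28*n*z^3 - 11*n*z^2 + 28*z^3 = (n - 7*z)*(n - 4*z)*(n*z + z)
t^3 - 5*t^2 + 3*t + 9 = (t - 3)^2*(t + 1)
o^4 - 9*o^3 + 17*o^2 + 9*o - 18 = (o - 6)*(o - 3)*(o - 1)*(o + 1)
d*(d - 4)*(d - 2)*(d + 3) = d^4 - 3*d^3 - 10*d^2 + 24*d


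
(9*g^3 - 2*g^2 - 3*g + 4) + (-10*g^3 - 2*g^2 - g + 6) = -g^3 - 4*g^2 - 4*g + 10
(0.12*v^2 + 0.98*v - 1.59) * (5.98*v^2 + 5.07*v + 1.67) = 0.7176*v^4 + 6.4688*v^3 - 4.3392*v^2 - 6.4247*v - 2.6553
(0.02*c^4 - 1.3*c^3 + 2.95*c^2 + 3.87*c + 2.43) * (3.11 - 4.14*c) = -0.0828*c^5 + 5.4442*c^4 - 16.256*c^3 - 6.8473*c^2 + 1.9755*c + 7.5573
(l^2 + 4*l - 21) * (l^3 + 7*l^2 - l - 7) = l^5 + 11*l^4 + 6*l^3 - 158*l^2 - 7*l + 147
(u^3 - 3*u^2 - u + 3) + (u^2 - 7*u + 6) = u^3 - 2*u^2 - 8*u + 9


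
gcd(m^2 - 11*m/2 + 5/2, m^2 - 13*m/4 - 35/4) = m - 5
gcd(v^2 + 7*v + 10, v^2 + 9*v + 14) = v + 2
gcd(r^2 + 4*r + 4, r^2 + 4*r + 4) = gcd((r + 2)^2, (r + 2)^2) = r^2 + 4*r + 4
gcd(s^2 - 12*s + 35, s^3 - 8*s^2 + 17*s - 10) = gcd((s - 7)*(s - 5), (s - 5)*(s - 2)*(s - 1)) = s - 5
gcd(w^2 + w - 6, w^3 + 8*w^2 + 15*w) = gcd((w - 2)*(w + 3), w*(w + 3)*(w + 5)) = w + 3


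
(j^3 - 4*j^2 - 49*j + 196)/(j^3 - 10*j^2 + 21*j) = (j^2 + 3*j - 28)/(j*(j - 3))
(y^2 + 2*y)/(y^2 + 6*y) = (y + 2)/(y + 6)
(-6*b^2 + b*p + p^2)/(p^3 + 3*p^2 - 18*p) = (-6*b^2 + b*p + p^2)/(p*(p^2 + 3*p - 18))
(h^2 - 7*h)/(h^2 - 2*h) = (h - 7)/(h - 2)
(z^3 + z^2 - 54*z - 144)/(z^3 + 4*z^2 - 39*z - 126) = (z^2 - 2*z - 48)/(z^2 + z - 42)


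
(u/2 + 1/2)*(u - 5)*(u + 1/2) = u^3/2 - 7*u^2/4 - 7*u/2 - 5/4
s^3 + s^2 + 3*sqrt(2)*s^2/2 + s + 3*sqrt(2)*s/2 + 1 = (s + 1)*(s + sqrt(2)/2)*(s + sqrt(2))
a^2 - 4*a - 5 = (a - 5)*(a + 1)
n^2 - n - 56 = (n - 8)*(n + 7)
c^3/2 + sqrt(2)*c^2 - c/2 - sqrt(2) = (c/2 + 1/2)*(c - 1)*(c + 2*sqrt(2))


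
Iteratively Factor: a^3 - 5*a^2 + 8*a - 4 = (a - 1)*(a^2 - 4*a + 4) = (a - 2)*(a - 1)*(a - 2)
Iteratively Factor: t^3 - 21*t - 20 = (t + 1)*(t^2 - t - 20) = (t + 1)*(t + 4)*(t - 5)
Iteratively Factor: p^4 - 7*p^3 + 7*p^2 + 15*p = (p - 5)*(p^3 - 2*p^2 - 3*p) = (p - 5)*(p + 1)*(p^2 - 3*p) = (p - 5)*(p - 3)*(p + 1)*(p)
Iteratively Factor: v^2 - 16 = (v + 4)*(v - 4)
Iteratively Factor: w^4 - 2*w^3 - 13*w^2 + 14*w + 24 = (w - 4)*(w^3 + 2*w^2 - 5*w - 6) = (w - 4)*(w + 1)*(w^2 + w - 6) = (w - 4)*(w + 1)*(w + 3)*(w - 2)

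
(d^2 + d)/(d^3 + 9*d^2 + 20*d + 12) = d/(d^2 + 8*d + 12)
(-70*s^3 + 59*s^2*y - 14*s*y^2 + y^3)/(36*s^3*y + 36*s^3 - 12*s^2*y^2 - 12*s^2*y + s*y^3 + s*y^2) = (-70*s^3 + 59*s^2*y - 14*s*y^2 + y^3)/(s*(36*s^2*y + 36*s^2 - 12*s*y^2 - 12*s*y + y^3 + y^2))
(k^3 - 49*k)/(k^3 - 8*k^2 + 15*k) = (k^2 - 49)/(k^2 - 8*k + 15)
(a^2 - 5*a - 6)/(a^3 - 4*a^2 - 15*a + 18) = (a + 1)/(a^2 + 2*a - 3)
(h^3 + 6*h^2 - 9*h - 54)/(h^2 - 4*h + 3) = (h^2 + 9*h + 18)/(h - 1)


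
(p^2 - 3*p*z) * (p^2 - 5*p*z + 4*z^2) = p^4 - 8*p^3*z + 19*p^2*z^2 - 12*p*z^3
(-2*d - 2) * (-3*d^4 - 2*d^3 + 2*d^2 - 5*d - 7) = 6*d^5 + 10*d^4 + 6*d^2 + 24*d + 14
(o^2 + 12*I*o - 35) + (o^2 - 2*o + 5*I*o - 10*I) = 2*o^2 - 2*o + 17*I*o - 35 - 10*I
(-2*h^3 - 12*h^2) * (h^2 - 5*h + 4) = -2*h^5 - 2*h^4 + 52*h^3 - 48*h^2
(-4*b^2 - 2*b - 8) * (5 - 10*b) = 40*b^3 + 70*b - 40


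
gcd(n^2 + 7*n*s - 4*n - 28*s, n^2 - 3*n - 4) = n - 4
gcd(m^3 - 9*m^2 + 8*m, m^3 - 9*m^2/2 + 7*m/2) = m^2 - m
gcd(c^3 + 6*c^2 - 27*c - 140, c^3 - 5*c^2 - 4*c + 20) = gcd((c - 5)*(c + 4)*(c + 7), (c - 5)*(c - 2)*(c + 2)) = c - 5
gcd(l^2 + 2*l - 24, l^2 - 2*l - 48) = l + 6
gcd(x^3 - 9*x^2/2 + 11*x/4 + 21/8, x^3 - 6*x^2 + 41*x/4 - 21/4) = x^2 - 5*x + 21/4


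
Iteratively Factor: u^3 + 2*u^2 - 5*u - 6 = (u + 3)*(u^2 - u - 2) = (u + 1)*(u + 3)*(u - 2)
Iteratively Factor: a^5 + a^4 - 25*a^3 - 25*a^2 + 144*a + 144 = (a + 4)*(a^4 - 3*a^3 - 13*a^2 + 27*a + 36) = (a - 4)*(a + 4)*(a^3 + a^2 - 9*a - 9) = (a - 4)*(a + 3)*(a + 4)*(a^2 - 2*a - 3) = (a - 4)*(a + 1)*(a + 3)*(a + 4)*(a - 3)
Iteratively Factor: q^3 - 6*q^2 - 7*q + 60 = (q - 5)*(q^2 - q - 12) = (q - 5)*(q + 3)*(q - 4)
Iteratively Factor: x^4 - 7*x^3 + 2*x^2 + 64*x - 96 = (x - 4)*(x^3 - 3*x^2 - 10*x + 24) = (x - 4)*(x - 2)*(x^2 - x - 12) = (x - 4)^2*(x - 2)*(x + 3)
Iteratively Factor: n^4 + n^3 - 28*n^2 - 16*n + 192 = (n + 4)*(n^3 - 3*n^2 - 16*n + 48) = (n - 3)*(n + 4)*(n^2 - 16) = (n - 3)*(n + 4)^2*(n - 4)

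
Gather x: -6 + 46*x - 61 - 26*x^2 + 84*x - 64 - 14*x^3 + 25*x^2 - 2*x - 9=-14*x^3 - x^2 + 128*x - 140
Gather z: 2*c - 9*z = 2*c - 9*z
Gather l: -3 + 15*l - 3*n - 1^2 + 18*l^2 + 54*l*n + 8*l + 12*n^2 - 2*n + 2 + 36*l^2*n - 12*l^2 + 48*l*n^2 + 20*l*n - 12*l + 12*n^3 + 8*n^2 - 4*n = l^2*(36*n + 6) + l*(48*n^2 + 74*n + 11) + 12*n^3 + 20*n^2 - 9*n - 2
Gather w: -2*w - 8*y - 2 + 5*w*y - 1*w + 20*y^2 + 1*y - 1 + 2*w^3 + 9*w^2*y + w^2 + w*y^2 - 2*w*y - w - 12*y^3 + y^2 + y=2*w^3 + w^2*(9*y + 1) + w*(y^2 + 3*y - 4) - 12*y^3 + 21*y^2 - 6*y - 3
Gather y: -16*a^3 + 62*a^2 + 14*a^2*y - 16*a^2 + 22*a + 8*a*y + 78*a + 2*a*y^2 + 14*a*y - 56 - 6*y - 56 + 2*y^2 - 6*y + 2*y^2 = -16*a^3 + 46*a^2 + 100*a + y^2*(2*a + 4) + y*(14*a^2 + 22*a - 12) - 112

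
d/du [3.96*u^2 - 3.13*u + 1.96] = 7.92*u - 3.13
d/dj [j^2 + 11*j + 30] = 2*j + 11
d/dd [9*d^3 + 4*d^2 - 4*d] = 27*d^2 + 8*d - 4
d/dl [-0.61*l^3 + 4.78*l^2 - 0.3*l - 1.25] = -1.83*l^2 + 9.56*l - 0.3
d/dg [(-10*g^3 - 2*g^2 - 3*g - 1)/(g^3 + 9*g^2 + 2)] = 2*(-44*g^4 + 3*g^3 - 15*g^2 + 5*g - 3)/(g^6 + 18*g^5 + 81*g^4 + 4*g^3 + 36*g^2 + 4)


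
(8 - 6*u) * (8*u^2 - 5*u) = -48*u^3 + 94*u^2 - 40*u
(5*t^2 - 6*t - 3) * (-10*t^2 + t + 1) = -50*t^4 + 65*t^3 + 29*t^2 - 9*t - 3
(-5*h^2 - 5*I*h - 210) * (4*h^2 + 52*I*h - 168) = -20*h^4 - 280*I*h^3 + 260*h^2 - 10080*I*h + 35280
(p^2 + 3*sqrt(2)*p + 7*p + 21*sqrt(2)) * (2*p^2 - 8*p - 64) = 2*p^4 + 6*p^3 + 6*sqrt(2)*p^3 - 120*p^2 + 18*sqrt(2)*p^2 - 360*sqrt(2)*p - 448*p - 1344*sqrt(2)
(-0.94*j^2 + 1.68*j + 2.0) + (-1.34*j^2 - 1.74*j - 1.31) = -2.28*j^2 - 0.0600000000000001*j + 0.69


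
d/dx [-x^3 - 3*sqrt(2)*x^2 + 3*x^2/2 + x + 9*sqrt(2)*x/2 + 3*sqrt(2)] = -3*x^2 - 6*sqrt(2)*x + 3*x + 1 + 9*sqrt(2)/2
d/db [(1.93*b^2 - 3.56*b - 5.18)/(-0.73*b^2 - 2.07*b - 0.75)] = (-6.5939*b^2 - 10.4578*b - 8.0526)/(0.5329*b^4 + 3.0222*b^3 + 5.3799*b^2 + 3.105*b + 0.5625)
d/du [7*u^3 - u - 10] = 21*u^2 - 1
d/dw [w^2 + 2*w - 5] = 2*w + 2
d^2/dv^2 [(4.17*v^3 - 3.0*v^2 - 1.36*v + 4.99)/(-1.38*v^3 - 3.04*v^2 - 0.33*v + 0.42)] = (46.4143680000001*v^6 + 26.9340120000001*v^5 - 117.003024*v^4 - 304.279042*v^3 - 254.418936*v^2 - 41.383872*v - 12.393894)/(2.628072*v^9 + 17.368128*v^8 + 40.14558*v^7 + 34.001416*v^6 - 0.971873999999998*v^5 - 11.798856*v^4 - 1.761831*v^3 + 1.471554*v^2 + 0.174636*v - 0.074088)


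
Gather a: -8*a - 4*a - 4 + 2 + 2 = -12*a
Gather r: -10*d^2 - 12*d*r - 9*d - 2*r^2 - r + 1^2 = -10*d^2 - 9*d - 2*r^2 + r*(-12*d - 1) + 1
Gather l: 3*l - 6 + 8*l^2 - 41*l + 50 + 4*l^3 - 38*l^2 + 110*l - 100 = 4*l^3 - 30*l^2 + 72*l - 56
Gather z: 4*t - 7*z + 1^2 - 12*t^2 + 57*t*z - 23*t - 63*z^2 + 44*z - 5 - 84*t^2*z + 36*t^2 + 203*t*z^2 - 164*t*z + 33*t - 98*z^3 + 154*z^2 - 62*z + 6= 24*t^2 + 14*t - 98*z^3 + z^2*(203*t + 91) + z*(-84*t^2 - 107*t - 25) + 2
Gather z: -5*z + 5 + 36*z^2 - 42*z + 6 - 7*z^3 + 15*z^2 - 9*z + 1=-7*z^3 + 51*z^2 - 56*z + 12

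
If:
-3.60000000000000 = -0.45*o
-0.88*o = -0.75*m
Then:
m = 9.39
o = 8.00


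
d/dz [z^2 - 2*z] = 2*z - 2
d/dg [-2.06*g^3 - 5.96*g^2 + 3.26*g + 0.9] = -6.18*g^2 - 11.92*g + 3.26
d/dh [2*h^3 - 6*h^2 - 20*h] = 6*h^2 - 12*h - 20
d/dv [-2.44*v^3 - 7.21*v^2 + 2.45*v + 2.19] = -7.32*v^2 - 14.42*v + 2.45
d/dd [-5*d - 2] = -5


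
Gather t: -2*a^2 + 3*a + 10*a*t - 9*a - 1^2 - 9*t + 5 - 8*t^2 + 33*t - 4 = -2*a^2 - 6*a - 8*t^2 + t*(10*a + 24)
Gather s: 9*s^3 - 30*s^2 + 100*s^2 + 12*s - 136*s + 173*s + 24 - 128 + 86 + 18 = 9*s^3 + 70*s^2 + 49*s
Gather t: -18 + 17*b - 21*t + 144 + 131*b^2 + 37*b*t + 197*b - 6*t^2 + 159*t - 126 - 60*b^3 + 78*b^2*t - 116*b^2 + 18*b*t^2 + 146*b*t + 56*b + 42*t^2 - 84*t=-60*b^3 + 15*b^2 + 270*b + t^2*(18*b + 36) + t*(78*b^2 + 183*b + 54)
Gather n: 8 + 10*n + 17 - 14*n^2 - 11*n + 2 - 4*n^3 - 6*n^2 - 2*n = -4*n^3 - 20*n^2 - 3*n + 27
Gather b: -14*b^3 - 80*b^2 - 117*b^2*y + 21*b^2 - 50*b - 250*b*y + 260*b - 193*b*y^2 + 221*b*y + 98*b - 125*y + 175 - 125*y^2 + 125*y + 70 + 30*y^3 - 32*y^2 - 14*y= -14*b^3 + b^2*(-117*y - 59) + b*(-193*y^2 - 29*y + 308) + 30*y^3 - 157*y^2 - 14*y + 245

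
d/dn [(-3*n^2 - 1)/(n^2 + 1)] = -4*n/(n^2 + 1)^2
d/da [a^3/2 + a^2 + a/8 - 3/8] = 3*a^2/2 + 2*a + 1/8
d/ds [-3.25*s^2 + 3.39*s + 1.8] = 3.39 - 6.5*s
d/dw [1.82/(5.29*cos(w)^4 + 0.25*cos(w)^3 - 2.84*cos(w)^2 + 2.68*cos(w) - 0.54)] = (38.5112*cos(w)^3 + 1.365*cos(w)^2 - 10.3376*cos(w) + 4.8776)*sin(w)/(5.29*cos(w)^4 + 0.25*cos(w)^3 - 2.84*cos(w)^2 + 2.68*cos(w) - 0.54)^2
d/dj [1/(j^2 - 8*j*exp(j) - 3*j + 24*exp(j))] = (8*j*exp(j) - 2*j - 16*exp(j) + 3)/(j^2 - 8*j*exp(j) - 3*j + 24*exp(j))^2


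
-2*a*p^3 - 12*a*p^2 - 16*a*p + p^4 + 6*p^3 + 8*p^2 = p*(-2*a + p)*(p + 2)*(p + 4)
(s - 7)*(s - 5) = s^2 - 12*s + 35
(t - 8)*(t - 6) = t^2 - 14*t + 48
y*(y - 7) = y^2 - 7*y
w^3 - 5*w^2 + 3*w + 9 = (w - 3)^2*(w + 1)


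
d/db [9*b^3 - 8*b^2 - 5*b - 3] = 27*b^2 - 16*b - 5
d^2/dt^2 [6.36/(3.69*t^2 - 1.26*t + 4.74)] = (-173.196792*t^2 + 59.140368*t + 6.36*(7.38*t - 1.26)*(14.76*t - 2.52) - 222.480432)/(3.69*t^2 - 1.26*t + 4.74)^3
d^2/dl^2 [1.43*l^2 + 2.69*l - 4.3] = 2.86000000000000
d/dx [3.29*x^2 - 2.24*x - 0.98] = 6.58*x - 2.24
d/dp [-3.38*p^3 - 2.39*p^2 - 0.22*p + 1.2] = -10.14*p^2 - 4.78*p - 0.22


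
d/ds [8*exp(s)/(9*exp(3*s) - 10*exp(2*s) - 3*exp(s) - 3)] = (-144*exp(3*s) + 80*exp(2*s) - 24)*exp(s)/(81*exp(6*s) - 180*exp(5*s) + 46*exp(4*s) + 6*exp(3*s) + 69*exp(2*s) + 18*exp(s) + 9)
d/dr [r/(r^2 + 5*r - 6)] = (r^2 - r*(2*r + 5) + 5*r - 6)/(r^2 + 5*r - 6)^2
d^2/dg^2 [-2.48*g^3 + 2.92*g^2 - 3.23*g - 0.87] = 5.84 - 14.88*g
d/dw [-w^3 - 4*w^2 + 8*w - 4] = -3*w^2 - 8*w + 8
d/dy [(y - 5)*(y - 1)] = 2*y - 6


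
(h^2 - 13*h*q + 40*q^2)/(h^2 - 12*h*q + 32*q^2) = (-h + 5*q)/(-h + 4*q)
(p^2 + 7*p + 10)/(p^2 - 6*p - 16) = (p + 5)/(p - 8)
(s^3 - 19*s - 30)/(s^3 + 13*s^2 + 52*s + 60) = (s^2 - 2*s - 15)/(s^2 + 11*s + 30)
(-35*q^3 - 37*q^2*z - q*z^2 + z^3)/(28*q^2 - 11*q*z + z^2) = (5*q^2 + 6*q*z + z^2)/(-4*q + z)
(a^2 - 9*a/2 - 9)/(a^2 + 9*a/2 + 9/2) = (a - 6)/(a + 3)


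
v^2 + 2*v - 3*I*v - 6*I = (v + 2)*(v - 3*I)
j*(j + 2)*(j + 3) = j^3 + 5*j^2 + 6*j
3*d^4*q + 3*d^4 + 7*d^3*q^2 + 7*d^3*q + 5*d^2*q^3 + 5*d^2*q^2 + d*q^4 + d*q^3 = (d + q)^2*(3*d + q)*(d*q + d)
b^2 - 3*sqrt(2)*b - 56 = (b - 7*sqrt(2))*(b + 4*sqrt(2))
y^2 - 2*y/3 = y*(y - 2/3)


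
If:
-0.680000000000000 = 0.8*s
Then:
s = -0.85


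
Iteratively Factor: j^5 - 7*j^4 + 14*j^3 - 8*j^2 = (j - 1)*(j^4 - 6*j^3 + 8*j^2) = j*(j - 1)*(j^3 - 6*j^2 + 8*j) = j*(j - 2)*(j - 1)*(j^2 - 4*j) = j^2*(j - 2)*(j - 1)*(j - 4)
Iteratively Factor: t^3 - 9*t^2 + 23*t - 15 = (t - 5)*(t^2 - 4*t + 3) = (t - 5)*(t - 3)*(t - 1)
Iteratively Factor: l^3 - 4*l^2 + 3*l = (l - 3)*(l^2 - l) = l*(l - 3)*(l - 1)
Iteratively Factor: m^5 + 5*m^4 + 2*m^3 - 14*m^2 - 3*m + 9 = (m + 3)*(m^4 + 2*m^3 - 4*m^2 - 2*m + 3) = (m + 1)*(m + 3)*(m^3 + m^2 - 5*m + 3) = (m + 1)*(m + 3)^2*(m^2 - 2*m + 1) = (m - 1)*(m + 1)*(m + 3)^2*(m - 1)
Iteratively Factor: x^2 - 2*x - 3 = (x + 1)*(x - 3)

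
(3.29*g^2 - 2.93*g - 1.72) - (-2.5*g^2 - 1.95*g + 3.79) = 5.79*g^2 - 0.98*g - 5.51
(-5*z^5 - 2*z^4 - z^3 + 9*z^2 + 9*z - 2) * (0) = 0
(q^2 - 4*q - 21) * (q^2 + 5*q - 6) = q^4 + q^3 - 47*q^2 - 81*q + 126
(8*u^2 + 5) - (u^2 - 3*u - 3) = 7*u^2 + 3*u + 8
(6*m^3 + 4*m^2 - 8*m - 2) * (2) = 12*m^3 + 8*m^2 - 16*m - 4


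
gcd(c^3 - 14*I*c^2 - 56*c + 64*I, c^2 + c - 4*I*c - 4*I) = c - 4*I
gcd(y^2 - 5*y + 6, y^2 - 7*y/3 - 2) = y - 3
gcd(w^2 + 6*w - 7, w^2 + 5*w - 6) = w - 1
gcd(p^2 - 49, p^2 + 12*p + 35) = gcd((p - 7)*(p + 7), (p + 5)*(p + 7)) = p + 7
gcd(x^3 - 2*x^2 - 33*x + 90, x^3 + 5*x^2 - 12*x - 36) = x^2 + 3*x - 18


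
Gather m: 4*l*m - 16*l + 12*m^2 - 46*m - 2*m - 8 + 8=-16*l + 12*m^2 + m*(4*l - 48)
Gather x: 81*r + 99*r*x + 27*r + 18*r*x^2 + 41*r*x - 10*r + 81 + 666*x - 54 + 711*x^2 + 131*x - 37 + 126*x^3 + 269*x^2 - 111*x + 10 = 98*r + 126*x^3 + x^2*(18*r + 980) + x*(140*r + 686)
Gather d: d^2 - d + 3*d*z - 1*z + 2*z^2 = d^2 + d*(3*z - 1) + 2*z^2 - z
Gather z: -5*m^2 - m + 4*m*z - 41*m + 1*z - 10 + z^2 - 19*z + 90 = -5*m^2 - 42*m + z^2 + z*(4*m - 18) + 80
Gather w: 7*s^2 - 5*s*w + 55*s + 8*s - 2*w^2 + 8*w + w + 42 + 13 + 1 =7*s^2 + 63*s - 2*w^2 + w*(9 - 5*s) + 56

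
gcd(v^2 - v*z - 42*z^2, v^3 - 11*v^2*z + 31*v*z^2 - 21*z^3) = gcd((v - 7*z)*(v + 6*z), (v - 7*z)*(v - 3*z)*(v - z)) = -v + 7*z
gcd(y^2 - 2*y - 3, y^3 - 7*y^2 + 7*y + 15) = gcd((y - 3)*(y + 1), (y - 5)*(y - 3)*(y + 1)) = y^2 - 2*y - 3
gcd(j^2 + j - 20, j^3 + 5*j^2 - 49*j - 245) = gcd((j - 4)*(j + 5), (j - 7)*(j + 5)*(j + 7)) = j + 5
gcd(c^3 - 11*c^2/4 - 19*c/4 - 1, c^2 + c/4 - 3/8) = 1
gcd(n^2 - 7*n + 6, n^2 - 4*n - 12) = n - 6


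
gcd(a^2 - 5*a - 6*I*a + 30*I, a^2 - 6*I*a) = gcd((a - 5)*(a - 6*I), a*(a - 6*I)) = a - 6*I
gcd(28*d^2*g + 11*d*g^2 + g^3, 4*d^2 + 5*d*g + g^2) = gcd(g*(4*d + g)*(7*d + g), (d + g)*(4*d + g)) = 4*d + g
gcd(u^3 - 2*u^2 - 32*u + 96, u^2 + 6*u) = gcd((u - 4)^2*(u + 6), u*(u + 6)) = u + 6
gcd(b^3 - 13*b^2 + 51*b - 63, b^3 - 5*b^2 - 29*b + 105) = b^2 - 10*b + 21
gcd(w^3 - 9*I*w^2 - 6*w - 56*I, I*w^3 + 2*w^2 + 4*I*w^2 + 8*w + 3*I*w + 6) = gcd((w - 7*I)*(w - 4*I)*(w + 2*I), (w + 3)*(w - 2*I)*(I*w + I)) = 1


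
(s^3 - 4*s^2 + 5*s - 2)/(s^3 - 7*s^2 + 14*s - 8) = (s - 1)/(s - 4)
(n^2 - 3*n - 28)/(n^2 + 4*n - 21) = (n^2 - 3*n - 28)/(n^2 + 4*n - 21)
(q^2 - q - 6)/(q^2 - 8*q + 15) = (q + 2)/(q - 5)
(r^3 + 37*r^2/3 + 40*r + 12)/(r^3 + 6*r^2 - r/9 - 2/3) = 3*(r + 6)/(3*r - 1)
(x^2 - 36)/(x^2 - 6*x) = (x + 6)/x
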